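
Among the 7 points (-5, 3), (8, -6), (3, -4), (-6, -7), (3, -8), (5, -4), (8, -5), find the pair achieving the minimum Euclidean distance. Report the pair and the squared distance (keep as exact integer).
Pair = ((8, -6), (8, -5)); squared distance = 1

Compute all C(7, 2) = 21 pairwise squared distances (x_i − x_j)² + (y_i − y_j)². The minimum is 1, attained by the pair ((8, -6), (8, -5)).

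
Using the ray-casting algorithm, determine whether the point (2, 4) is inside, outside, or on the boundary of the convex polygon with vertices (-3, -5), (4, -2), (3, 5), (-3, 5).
The point (2, 4) lies strictly inside the polygon

Cast a horizontal ray to the right from the query point and count how many polygon edges it crosses (each edge strictly once or zero times, handled with the usual half-open convention). 
Parity of crossings → odd ⇒ inside.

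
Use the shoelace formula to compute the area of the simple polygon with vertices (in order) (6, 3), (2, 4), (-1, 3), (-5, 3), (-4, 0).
Area = 20

Shoelace formula: Area = (1/2) |Σ_i (x_i · y_{i+1} − x_{i+1} · y_i)| (indices mod n). Compute each cross term:
  (6)(4) − (2)(3) = 18
  (2)(3) − (-1)(4) = 10
  (-1)(3) − (-5)(3) = 12
  (-5)(0) − (-4)(3) = 12
  (-4)(3) − (6)(0) = -12
Sum = 40, so (signed) Area = 40/2 = 20, |Area| = 20.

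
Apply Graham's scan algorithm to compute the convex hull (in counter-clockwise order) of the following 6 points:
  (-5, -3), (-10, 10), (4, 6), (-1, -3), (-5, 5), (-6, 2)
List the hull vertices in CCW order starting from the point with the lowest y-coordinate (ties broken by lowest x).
Hull (CCW) = [(-5, -3), (-1, -3), (4, 6), (-10, 10)]

Graham scan procedure:
  1. Find the pivot p₀ = point with lowest y (tie → lowest x): (-5, -3).
  2. Sort the remaining points by polar angle around p₀.
  3. Walk through sorted points, maintaining a stack; pop the top while the last three entries make a non-left turn (cross product ≤ 0).
  4. Final stack is the convex hull in CCW order: (-5, -3), (-1, -3), (4, 6), (-10, 10).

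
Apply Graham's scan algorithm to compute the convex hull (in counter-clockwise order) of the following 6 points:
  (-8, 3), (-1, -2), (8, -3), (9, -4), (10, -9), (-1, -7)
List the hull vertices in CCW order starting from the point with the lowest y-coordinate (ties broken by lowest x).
Hull (CCW) = [(10, -9), (9, -4), (8, -3), (-8, 3), (-1, -7)]

Graham scan procedure:
  1. Find the pivot p₀ = point with lowest y (tie → lowest x): (10, -9).
  2. Sort the remaining points by polar angle around p₀.
  3. Walk through sorted points, maintaining a stack; pop the top while the last three entries make a non-left turn (cross product ≤ 0).
  4. Final stack is the convex hull in CCW order: (10, -9), (9, -4), (8, -3), (-8, 3), (-1, -7).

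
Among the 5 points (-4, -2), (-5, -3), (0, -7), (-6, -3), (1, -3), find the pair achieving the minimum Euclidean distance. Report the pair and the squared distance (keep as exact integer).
Pair = ((-5, -3), (-6, -3)); squared distance = 1

Compute all C(5, 2) = 10 pairwise squared distances (x_i − x_j)² + (y_i − y_j)². The minimum is 1, attained by the pair ((-5, -3), (-6, -3)).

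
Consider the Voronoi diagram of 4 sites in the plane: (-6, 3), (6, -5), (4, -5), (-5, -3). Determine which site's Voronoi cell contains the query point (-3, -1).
Nearest site = (-5, -3)

The Voronoi cell of site s contains exactly those query points closer to s than to any other site. Compute squared distances from q = (-3, -1) to each site:
  (-5 − -3)² + (-3 − -1)² = 8
  (-6 − -3)² + (3 − -1)² = 25
  (4 − -3)² + (-5 − -1)² = 65
  (6 − -3)² + (-5 − -1)² = 97
Minimum is attained by (-5, -3), so q lies in its Voronoi cell.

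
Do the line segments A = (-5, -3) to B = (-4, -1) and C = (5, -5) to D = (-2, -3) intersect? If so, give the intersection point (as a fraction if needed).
No (intersection of containing lines falls outside at least one segment)

Parametrize and solve: t = 3/8, s = 11/8. At least one of these is outside [0, 1], so the segments do not intersect.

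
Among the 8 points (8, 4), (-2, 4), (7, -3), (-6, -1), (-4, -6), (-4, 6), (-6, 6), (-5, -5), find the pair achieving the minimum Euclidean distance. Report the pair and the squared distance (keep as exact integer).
Pair = ((-4, -6), (-5, -5)); squared distance = 2

Compute all C(8, 2) = 28 pairwise squared distances (x_i − x_j)² + (y_i − y_j)². The minimum is 2, attained by the pair ((-4, -6), (-5, -5)).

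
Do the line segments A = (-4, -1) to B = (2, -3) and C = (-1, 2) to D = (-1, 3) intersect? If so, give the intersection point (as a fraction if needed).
No (intersection of containing lines falls outside at least one segment)

Parametrize and solve: t = 1/2, s = -4. At least one of these is outside [0, 1], so the segments do not intersect.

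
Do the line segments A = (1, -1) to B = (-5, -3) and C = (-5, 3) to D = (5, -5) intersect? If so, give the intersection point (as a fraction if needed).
Yes; intersection at (5/17, -21/17) (t = 2/17 on AB, s = 9/17 on CD)

Parametrize AB as A + t(B − A) = (1 + -6 t, -1 + -2 t) and CD as C + s(D − C) = (-5 + 10 s, 3 + -8 s). Solve the linear system for (t, s). Determinant = -68 ≠ 0, so a unique intersection of the containing lines exists. Solution: t = 2/17, s = 9/17 — both in [0, 1], so the segments cross. Intersection point: (5/17, -21/17).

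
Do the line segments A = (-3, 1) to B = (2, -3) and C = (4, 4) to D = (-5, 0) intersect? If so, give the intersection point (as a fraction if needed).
Yes; intersection at (-163/56, 13/14) (t = 1/56 on AB, s = 43/56 on CD)

Parametrize AB as A + t(B − A) = (-3 + 5 t, 1 + -4 t) and CD as C + s(D − C) = (4 + -9 s, 4 + -4 s). Solve the linear system for (t, s). Determinant = 56 ≠ 0, so a unique intersection of the containing lines exists. Solution: t = 1/56, s = 43/56 — both in [0, 1], so the segments cross. Intersection point: (-163/56, 13/14).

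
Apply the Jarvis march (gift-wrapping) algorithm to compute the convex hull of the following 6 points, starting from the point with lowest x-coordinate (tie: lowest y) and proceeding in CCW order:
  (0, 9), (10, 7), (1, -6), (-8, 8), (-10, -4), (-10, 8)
Hull (CCW) = [(-10, -4), (1, -6), (10, 7), (0, 9), (-10, 8)]

Jarvis march: at each step, from the current hull vertex p, select the next vertex q as the point such that every other point lies strictly to the left of (or on) the directed line p → q. (Equivalently: for every other point r, the cross product (q − p) × (r − p) ≥ 0.)
Starting point (lowest x, tie lowest y): (-10, -4). Wrap until returning to start. Resulting hull: (-10, -4), (1, -6), (10, 7), (0, 9), (-10, 8).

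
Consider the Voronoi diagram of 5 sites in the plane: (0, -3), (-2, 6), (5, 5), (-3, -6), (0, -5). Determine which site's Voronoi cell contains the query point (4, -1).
Nearest site = (0, -3)

The Voronoi cell of site s contains exactly those query points closer to s than to any other site. Compute squared distances from q = (4, -1) to each site:
  (0 − 4)² + (-3 − -1)² = 20
  (0 − 4)² + (-5 − -1)² = 32
  (5 − 4)² + (5 − -1)² = 37
  (-3 − 4)² + (-6 − -1)² = 74
  (-2 − 4)² + (6 − -1)² = 85
Minimum is attained by (0, -3), so q lies in its Voronoi cell.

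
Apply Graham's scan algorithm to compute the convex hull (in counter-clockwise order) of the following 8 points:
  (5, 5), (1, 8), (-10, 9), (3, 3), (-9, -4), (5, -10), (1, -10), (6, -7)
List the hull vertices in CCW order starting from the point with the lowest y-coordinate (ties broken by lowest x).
Hull (CCW) = [(1, -10), (5, -10), (6, -7), (5, 5), (1, 8), (-10, 9), (-9, -4)]

Graham scan procedure:
  1. Find the pivot p₀ = point with lowest y (tie → lowest x): (1, -10).
  2. Sort the remaining points by polar angle around p₀.
  3. Walk through sorted points, maintaining a stack; pop the top while the last three entries make a non-left turn (cross product ≤ 0).
  4. Final stack is the convex hull in CCW order: (1, -10), (5, -10), (6, -7), (5, 5), (1, 8), (-10, 9), (-9, -4).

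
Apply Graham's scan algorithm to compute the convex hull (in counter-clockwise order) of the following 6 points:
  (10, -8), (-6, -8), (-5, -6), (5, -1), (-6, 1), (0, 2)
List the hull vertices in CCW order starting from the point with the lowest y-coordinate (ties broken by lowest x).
Hull (CCW) = [(-6, -8), (10, -8), (5, -1), (0, 2), (-6, 1)]

Graham scan procedure:
  1. Find the pivot p₀ = point with lowest y (tie → lowest x): (-6, -8).
  2. Sort the remaining points by polar angle around p₀.
  3. Walk through sorted points, maintaining a stack; pop the top while the last three entries make a non-left turn (cross product ≤ 0).
  4. Final stack is the convex hull in CCW order: (-6, -8), (10, -8), (5, -1), (0, 2), (-6, 1).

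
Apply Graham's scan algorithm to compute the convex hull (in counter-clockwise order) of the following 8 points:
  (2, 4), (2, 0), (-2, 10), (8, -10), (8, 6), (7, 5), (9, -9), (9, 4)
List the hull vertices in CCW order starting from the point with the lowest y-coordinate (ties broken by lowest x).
Hull (CCW) = [(8, -10), (9, -9), (9, 4), (8, 6), (-2, 10), (2, 0)]

Graham scan procedure:
  1. Find the pivot p₀ = point with lowest y (tie → lowest x): (8, -10).
  2. Sort the remaining points by polar angle around p₀.
  3. Walk through sorted points, maintaining a stack; pop the top while the last three entries make a non-left turn (cross product ≤ 0).
  4. Final stack is the convex hull in CCW order: (8, -10), (9, -9), (9, 4), (8, 6), (-2, 10), (2, 0).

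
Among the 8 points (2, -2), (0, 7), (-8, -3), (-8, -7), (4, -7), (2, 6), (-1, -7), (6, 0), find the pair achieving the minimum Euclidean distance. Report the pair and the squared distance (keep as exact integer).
Pair = ((0, 7), (2, 6)); squared distance = 5

Compute all C(8, 2) = 28 pairwise squared distances (x_i − x_j)² + (y_i − y_j)². The minimum is 5, attained by the pair ((0, 7), (2, 6)).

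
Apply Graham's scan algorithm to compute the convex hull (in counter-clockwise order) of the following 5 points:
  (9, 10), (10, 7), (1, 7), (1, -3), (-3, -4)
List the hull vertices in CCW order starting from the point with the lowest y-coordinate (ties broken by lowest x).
Hull (CCW) = [(-3, -4), (1, -3), (10, 7), (9, 10), (1, 7)]

Graham scan procedure:
  1. Find the pivot p₀ = point with lowest y (tie → lowest x): (-3, -4).
  2. Sort the remaining points by polar angle around p₀.
  3. Walk through sorted points, maintaining a stack; pop the top while the last three entries make a non-left turn (cross product ≤ 0).
  4. Final stack is the convex hull in CCW order: (-3, -4), (1, -3), (10, 7), (9, 10), (1, 7).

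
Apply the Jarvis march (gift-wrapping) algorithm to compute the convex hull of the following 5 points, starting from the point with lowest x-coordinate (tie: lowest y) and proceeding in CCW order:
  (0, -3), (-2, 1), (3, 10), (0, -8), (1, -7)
Hull (CCW) = [(-2, 1), (0, -8), (1, -7), (3, 10)]

Jarvis march: at each step, from the current hull vertex p, select the next vertex q as the point such that every other point lies strictly to the left of (or on) the directed line p → q. (Equivalently: for every other point r, the cross product (q − p) × (r − p) ≥ 0.)
Starting point (lowest x, tie lowest y): (-2, 1). Wrap until returning to start. Resulting hull: (-2, 1), (0, -8), (1, -7), (3, 10).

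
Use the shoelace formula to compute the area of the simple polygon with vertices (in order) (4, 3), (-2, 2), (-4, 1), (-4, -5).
Area = 26

Shoelace formula: Area = (1/2) |Σ_i (x_i · y_{i+1} − x_{i+1} · y_i)| (indices mod n). Compute each cross term:
  (4)(2) − (-2)(3) = 14
  (-2)(1) − (-4)(2) = 6
  (-4)(-5) − (-4)(1) = 24
  (-4)(3) − (4)(-5) = 8
Sum = 52, so (signed) Area = 52/2 = 26, |Area| = 26.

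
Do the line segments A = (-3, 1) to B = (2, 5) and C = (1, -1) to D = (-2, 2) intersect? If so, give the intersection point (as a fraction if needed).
Yes; intersection at (-17/9, 17/9) (t = 2/9 on AB, s = 26/27 on CD)

Parametrize AB as A + t(B − A) = (-3 + 5 t, 1 + 4 t) and CD as C + s(D − C) = (1 + -3 s, -1 + 3 s). Solve the linear system for (t, s). Determinant = -27 ≠ 0, so a unique intersection of the containing lines exists. Solution: t = 2/9, s = 26/27 — both in [0, 1], so the segments cross. Intersection point: (-17/9, 17/9).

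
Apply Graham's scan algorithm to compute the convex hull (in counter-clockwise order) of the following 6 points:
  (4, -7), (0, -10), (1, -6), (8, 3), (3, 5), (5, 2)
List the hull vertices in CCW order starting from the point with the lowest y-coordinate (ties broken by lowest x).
Hull (CCW) = [(0, -10), (4, -7), (8, 3), (3, 5)]

Graham scan procedure:
  1. Find the pivot p₀ = point with lowest y (tie → lowest x): (0, -10).
  2. Sort the remaining points by polar angle around p₀.
  3. Walk through sorted points, maintaining a stack; pop the top while the last three entries make a non-left turn (cross product ≤ 0).
  4. Final stack is the convex hull in CCW order: (0, -10), (4, -7), (8, 3), (3, 5).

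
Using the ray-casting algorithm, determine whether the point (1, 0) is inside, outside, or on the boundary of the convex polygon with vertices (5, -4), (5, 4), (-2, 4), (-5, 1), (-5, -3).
The point (1, 0) lies strictly inside the polygon

Cast a horizontal ray to the right from the query point and count how many polygon edges it crosses (each edge strictly once or zero times, handled with the usual half-open convention). 
Parity of crossings → odd ⇒ inside.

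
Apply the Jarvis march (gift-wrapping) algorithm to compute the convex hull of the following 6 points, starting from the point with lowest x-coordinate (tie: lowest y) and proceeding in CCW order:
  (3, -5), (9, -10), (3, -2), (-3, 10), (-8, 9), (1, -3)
Hull (CCW) = [(-8, 9), (1, -3), (3, -5), (9, -10), (-3, 10)]

Jarvis march: at each step, from the current hull vertex p, select the next vertex q as the point such that every other point lies strictly to the left of (or on) the directed line p → q. (Equivalently: for every other point r, the cross product (q − p) × (r − p) ≥ 0.)
Starting point (lowest x, tie lowest y): (-8, 9). Wrap until returning to start. Resulting hull: (-8, 9), (1, -3), (3, -5), (9, -10), (-3, 10).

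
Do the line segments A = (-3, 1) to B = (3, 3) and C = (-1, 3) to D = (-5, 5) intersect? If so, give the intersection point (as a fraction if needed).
No (intersection of containing lines falls outside at least one segment)

Parametrize and solve: t = 3/5, s = -2/5. At least one of these is outside [0, 1], so the segments do not intersect.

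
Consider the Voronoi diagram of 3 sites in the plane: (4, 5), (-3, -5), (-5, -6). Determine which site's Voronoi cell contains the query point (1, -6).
Nearest site = (-3, -5)

The Voronoi cell of site s contains exactly those query points closer to s than to any other site. Compute squared distances from q = (1, -6) to each site:
  (-3 − 1)² + (-5 − -6)² = 17
  (-5 − 1)² + (-6 − -6)² = 36
  (4 − 1)² + (5 − -6)² = 130
Minimum is attained by (-3, -5), so q lies in its Voronoi cell.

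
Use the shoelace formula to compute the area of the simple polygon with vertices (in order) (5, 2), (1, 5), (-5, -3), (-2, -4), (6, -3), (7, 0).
Area = 62

Shoelace formula: Area = (1/2) |Σ_i (x_i · y_{i+1} − x_{i+1} · y_i)| (indices mod n). Compute each cross term:
  (5)(5) − (1)(2) = 23
  (1)(-3) − (-5)(5) = 22
  (-5)(-4) − (-2)(-3) = 14
  (-2)(-3) − (6)(-4) = 30
  (6)(0) − (7)(-3) = 21
  (7)(2) − (5)(0) = 14
Sum = 124, so (signed) Area = 124/2 = 62, |Area| = 62.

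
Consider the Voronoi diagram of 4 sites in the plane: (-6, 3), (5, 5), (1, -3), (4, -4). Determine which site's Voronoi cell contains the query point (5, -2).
Nearest site = (4, -4)

The Voronoi cell of site s contains exactly those query points closer to s than to any other site. Compute squared distances from q = (5, -2) to each site:
  (4 − 5)² + (-4 − -2)² = 5
  (1 − 5)² + (-3 − -2)² = 17
  (5 − 5)² + (5 − -2)² = 49
  (-6 − 5)² + (3 − -2)² = 146
Minimum is attained by (4, -4), so q lies in its Voronoi cell.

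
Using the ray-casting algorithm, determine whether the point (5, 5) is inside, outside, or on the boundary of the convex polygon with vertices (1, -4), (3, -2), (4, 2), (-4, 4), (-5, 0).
The point (5, 5) lies strictly outside the polygon

Cast a horizontal ray to the right from the query point and count how many polygon edges it crosses (each edge strictly once or zero times, handled with the usual half-open convention). 
Parity of crossings → even ⇒ outside.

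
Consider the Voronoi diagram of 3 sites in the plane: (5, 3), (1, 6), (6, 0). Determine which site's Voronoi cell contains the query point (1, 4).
Nearest site = (1, 6)

The Voronoi cell of site s contains exactly those query points closer to s than to any other site. Compute squared distances from q = (1, 4) to each site:
  (1 − 1)² + (6 − 4)² = 4
  (5 − 1)² + (3 − 4)² = 17
  (6 − 1)² + (0 − 4)² = 41
Minimum is attained by (1, 6), so q lies in its Voronoi cell.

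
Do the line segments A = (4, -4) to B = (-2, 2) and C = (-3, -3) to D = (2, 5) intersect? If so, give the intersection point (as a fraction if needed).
Yes; intersection at (-9/13, 9/13) (t = 61/78 on AB, s = 6/13 on CD)

Parametrize AB as A + t(B − A) = (4 + -6 t, -4 + 6 t) and CD as C + s(D − C) = (-3 + 5 s, -3 + 8 s). Solve the linear system for (t, s). Determinant = 78 ≠ 0, so a unique intersection of the containing lines exists. Solution: t = 61/78, s = 6/13 — both in [0, 1], so the segments cross. Intersection point: (-9/13, 9/13).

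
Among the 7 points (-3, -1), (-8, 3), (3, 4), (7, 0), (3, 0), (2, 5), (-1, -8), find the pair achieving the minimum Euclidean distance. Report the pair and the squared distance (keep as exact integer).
Pair = ((3, 4), (2, 5)); squared distance = 2

Compute all C(7, 2) = 21 pairwise squared distances (x_i − x_j)² + (y_i − y_j)². The minimum is 2, attained by the pair ((3, 4), (2, 5)).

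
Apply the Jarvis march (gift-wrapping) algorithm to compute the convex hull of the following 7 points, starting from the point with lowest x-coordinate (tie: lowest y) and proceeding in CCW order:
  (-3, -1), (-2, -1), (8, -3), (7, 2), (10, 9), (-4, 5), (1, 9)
Hull (CCW) = [(-4, 5), (-3, -1), (8, -3), (10, 9), (1, 9)]

Jarvis march: at each step, from the current hull vertex p, select the next vertex q as the point such that every other point lies strictly to the left of (or on) the directed line p → q. (Equivalently: for every other point r, the cross product (q − p) × (r − p) ≥ 0.)
Starting point (lowest x, tie lowest y): (-4, 5). Wrap until returning to start. Resulting hull: (-4, 5), (-3, -1), (8, -3), (10, 9), (1, 9).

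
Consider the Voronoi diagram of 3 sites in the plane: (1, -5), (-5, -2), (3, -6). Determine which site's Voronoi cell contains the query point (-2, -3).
Nearest site = (-5, -2)

The Voronoi cell of site s contains exactly those query points closer to s than to any other site. Compute squared distances from q = (-2, -3) to each site:
  (-5 − -2)² + (-2 − -3)² = 10
  (1 − -2)² + (-5 − -3)² = 13
  (3 − -2)² + (-6 − -3)² = 34
Minimum is attained by (-5, -2), so q lies in its Voronoi cell.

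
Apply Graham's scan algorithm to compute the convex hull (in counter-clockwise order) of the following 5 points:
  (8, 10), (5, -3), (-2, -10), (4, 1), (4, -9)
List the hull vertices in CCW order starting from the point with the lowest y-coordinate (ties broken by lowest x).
Hull (CCW) = [(-2, -10), (4, -9), (8, 10)]

Graham scan procedure:
  1. Find the pivot p₀ = point with lowest y (tie → lowest x): (-2, -10).
  2. Sort the remaining points by polar angle around p₀.
  3. Walk through sorted points, maintaining a stack; pop the top while the last three entries make a non-left turn (cross product ≤ 0).
  4. Final stack is the convex hull in CCW order: (-2, -10), (4, -9), (8, 10).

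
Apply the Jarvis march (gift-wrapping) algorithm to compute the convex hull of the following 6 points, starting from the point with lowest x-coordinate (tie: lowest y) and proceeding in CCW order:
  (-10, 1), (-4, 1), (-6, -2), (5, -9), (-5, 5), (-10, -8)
Hull (CCW) = [(-10, -8), (5, -9), (-5, 5), (-10, 1)]

Jarvis march: at each step, from the current hull vertex p, select the next vertex q as the point such that every other point lies strictly to the left of (or on) the directed line p → q. (Equivalently: for every other point r, the cross product (q − p) × (r − p) ≥ 0.)
Starting point (lowest x, tie lowest y): (-10, -8). Wrap until returning to start. Resulting hull: (-10, -8), (5, -9), (-5, 5), (-10, 1).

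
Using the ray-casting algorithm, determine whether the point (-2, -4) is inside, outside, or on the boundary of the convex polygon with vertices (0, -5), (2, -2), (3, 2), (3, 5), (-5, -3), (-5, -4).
The point (-2, -4) lies strictly inside the polygon

Cast a horizontal ray to the right from the query point and count how many polygon edges it crosses (each edge strictly once or zero times, handled with the usual half-open convention). 
Parity of crossings → odd ⇒ inside.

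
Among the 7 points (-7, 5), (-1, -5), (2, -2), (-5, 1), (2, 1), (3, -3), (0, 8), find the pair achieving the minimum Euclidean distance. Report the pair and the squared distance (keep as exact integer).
Pair = ((2, -2), (3, -3)); squared distance = 2

Compute all C(7, 2) = 21 pairwise squared distances (x_i − x_j)² + (y_i − y_j)². The minimum is 2, attained by the pair ((2, -2), (3, -3)).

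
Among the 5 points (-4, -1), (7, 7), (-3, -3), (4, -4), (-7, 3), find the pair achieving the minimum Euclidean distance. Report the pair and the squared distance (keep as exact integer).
Pair = ((-4, -1), (-3, -3)); squared distance = 5

Compute all C(5, 2) = 10 pairwise squared distances (x_i − x_j)² + (y_i − y_j)². The minimum is 5, attained by the pair ((-4, -1), (-3, -3)).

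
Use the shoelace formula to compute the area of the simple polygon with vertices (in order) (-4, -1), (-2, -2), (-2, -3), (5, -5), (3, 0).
Area = 45/2

Shoelace formula: Area = (1/2) |Σ_i (x_i · y_{i+1} − x_{i+1} · y_i)| (indices mod n). Compute each cross term:
  (-4)(-2) − (-2)(-1) = 6
  (-2)(-3) − (-2)(-2) = 2
  (-2)(-5) − (5)(-3) = 25
  (5)(0) − (3)(-5) = 15
  (3)(-1) − (-4)(0) = -3
Sum = 45, so (signed) Area = 45/2 = 45/2, |Area| = 45/2.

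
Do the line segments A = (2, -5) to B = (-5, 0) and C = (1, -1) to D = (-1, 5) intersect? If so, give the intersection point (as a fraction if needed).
No (intersection of containing lines falls outside at least one segment)

Parametrize and solve: t = -1/16, s = -23/32. At least one of these is outside [0, 1], so the segments do not intersect.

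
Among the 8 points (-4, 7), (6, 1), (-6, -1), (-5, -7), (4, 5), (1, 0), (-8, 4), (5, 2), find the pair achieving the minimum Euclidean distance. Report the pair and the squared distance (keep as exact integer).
Pair = ((6, 1), (5, 2)); squared distance = 2

Compute all C(8, 2) = 28 pairwise squared distances (x_i − x_j)² + (y_i − y_j)². The minimum is 2, attained by the pair ((6, 1), (5, 2)).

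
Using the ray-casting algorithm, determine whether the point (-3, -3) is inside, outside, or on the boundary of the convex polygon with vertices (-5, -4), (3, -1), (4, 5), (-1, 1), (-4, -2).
The point (-3, -3) lies strictly inside the polygon

Cast a horizontal ray to the right from the query point and count how many polygon edges it crosses (each edge strictly once or zero times, handled with the usual half-open convention). 
Parity of crossings → odd ⇒ inside.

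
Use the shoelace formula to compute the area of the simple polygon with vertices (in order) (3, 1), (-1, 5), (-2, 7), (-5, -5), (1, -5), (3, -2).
Area = 58

Shoelace formula: Area = (1/2) |Σ_i (x_i · y_{i+1} − x_{i+1} · y_i)| (indices mod n). Compute each cross term:
  (3)(5) − (-1)(1) = 16
  (-1)(7) − (-2)(5) = 3
  (-2)(-5) − (-5)(7) = 45
  (-5)(-5) − (1)(-5) = 30
  (1)(-2) − (3)(-5) = 13
  (3)(1) − (3)(-2) = 9
Sum = 116, so (signed) Area = 116/2 = 58, |Area| = 58.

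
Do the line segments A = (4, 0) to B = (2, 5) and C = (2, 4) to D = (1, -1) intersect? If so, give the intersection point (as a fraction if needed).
No (intersection of containing lines falls outside at least one segment)

Parametrize and solve: t = 14/15, s = -2/15. At least one of these is outside [0, 1], so the segments do not intersect.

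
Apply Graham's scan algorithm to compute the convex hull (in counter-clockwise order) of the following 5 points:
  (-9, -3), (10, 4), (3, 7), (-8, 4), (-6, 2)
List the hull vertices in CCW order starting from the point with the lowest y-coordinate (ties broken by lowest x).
Hull (CCW) = [(-9, -3), (10, 4), (3, 7), (-8, 4)]

Graham scan procedure:
  1. Find the pivot p₀ = point with lowest y (tie → lowest x): (-9, -3).
  2. Sort the remaining points by polar angle around p₀.
  3. Walk through sorted points, maintaining a stack; pop the top while the last three entries make a non-left turn (cross product ≤ 0).
  4. Final stack is the convex hull in CCW order: (-9, -3), (10, 4), (3, 7), (-8, 4).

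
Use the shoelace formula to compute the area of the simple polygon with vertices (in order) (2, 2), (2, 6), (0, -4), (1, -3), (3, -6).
Area = 25/2

Shoelace formula: Area = (1/2) |Σ_i (x_i · y_{i+1} − x_{i+1} · y_i)| (indices mod n). Compute each cross term:
  (2)(6) − (2)(2) = 8
  (2)(-4) − (0)(6) = -8
  (0)(-3) − (1)(-4) = 4
  (1)(-6) − (3)(-3) = 3
  (3)(2) − (2)(-6) = 18
Sum = 25, so (signed) Area = 25/2 = 25/2, |Area| = 25/2.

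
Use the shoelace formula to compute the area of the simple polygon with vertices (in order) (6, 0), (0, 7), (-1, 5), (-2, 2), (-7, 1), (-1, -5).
Area = 135/2

Shoelace formula: Area = (1/2) |Σ_i (x_i · y_{i+1} − x_{i+1} · y_i)| (indices mod n). Compute each cross term:
  (6)(7) − (0)(0) = 42
  (0)(5) − (-1)(7) = 7
  (-1)(2) − (-2)(5) = 8
  (-2)(1) − (-7)(2) = 12
  (-7)(-5) − (-1)(1) = 36
  (-1)(0) − (6)(-5) = 30
Sum = 135, so (signed) Area = 135/2 = 135/2, |Area| = 135/2.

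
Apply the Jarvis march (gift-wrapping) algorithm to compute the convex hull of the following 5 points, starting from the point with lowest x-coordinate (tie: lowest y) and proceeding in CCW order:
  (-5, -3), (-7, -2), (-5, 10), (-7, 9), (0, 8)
Hull (CCW) = [(-7, -2), (-5, -3), (0, 8), (-5, 10), (-7, 9)]

Jarvis march: at each step, from the current hull vertex p, select the next vertex q as the point such that every other point lies strictly to the left of (or on) the directed line p → q. (Equivalently: for every other point r, the cross product (q − p) × (r − p) ≥ 0.)
Starting point (lowest x, tie lowest y): (-7, -2). Wrap until returning to start. Resulting hull: (-7, -2), (-5, -3), (0, 8), (-5, 10), (-7, 9).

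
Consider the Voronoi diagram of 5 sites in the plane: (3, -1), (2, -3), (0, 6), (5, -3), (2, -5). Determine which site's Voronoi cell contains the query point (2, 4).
Nearest site = (0, 6)

The Voronoi cell of site s contains exactly those query points closer to s than to any other site. Compute squared distances from q = (2, 4) to each site:
  (0 − 2)² + (6 − 4)² = 8
  (3 − 2)² + (-1 − 4)² = 26
  (2 − 2)² + (-3 − 4)² = 49
  (5 − 2)² + (-3 − 4)² = 58
  (2 − 2)² + (-5 − 4)² = 81
Minimum is attained by (0, 6), so q lies in its Voronoi cell.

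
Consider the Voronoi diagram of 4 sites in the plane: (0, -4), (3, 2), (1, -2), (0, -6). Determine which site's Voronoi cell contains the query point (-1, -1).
Nearest site = (1, -2)

The Voronoi cell of site s contains exactly those query points closer to s than to any other site. Compute squared distances from q = (-1, -1) to each site:
  (1 − -1)² + (-2 − -1)² = 5
  (0 − -1)² + (-4 − -1)² = 10
  (3 − -1)² + (2 − -1)² = 25
  (0 − -1)² + (-6 − -1)² = 26
Minimum is attained by (1, -2), so q lies in its Voronoi cell.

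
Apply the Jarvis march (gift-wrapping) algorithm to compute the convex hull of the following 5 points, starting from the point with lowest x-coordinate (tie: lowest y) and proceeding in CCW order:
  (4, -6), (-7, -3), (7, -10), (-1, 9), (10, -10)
Hull (CCW) = [(-7, -3), (7, -10), (10, -10), (-1, 9)]

Jarvis march: at each step, from the current hull vertex p, select the next vertex q as the point such that every other point lies strictly to the left of (or on) the directed line p → q. (Equivalently: for every other point r, the cross product (q − p) × (r − p) ≥ 0.)
Starting point (lowest x, tie lowest y): (-7, -3). Wrap until returning to start. Resulting hull: (-7, -3), (7, -10), (10, -10), (-1, 9).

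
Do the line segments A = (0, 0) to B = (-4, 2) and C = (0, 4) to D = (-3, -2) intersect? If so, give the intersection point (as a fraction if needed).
Yes; intersection at (-8/5, 4/5) (t = 2/5 on AB, s = 8/15 on CD)

Parametrize AB as A + t(B − A) = (0 + -4 t, 0 + 2 t) and CD as C + s(D − C) = (0 + -3 s, 4 + -6 s). Solve the linear system for (t, s). Determinant = -30 ≠ 0, so a unique intersection of the containing lines exists. Solution: t = 2/5, s = 8/15 — both in [0, 1], so the segments cross. Intersection point: (-8/5, 4/5).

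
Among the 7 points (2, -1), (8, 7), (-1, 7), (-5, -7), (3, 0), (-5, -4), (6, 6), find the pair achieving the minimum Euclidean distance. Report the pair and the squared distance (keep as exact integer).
Pair = ((2, -1), (3, 0)); squared distance = 2

Compute all C(7, 2) = 21 pairwise squared distances (x_i − x_j)² + (y_i − y_j)². The minimum is 2, attained by the pair ((2, -1), (3, 0)).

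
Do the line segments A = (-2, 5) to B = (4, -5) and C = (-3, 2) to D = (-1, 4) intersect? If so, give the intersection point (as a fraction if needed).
Yes; intersection at (-5/4, 15/4) (t = 1/8 on AB, s = 7/8 on CD)

Parametrize AB as A + t(B − A) = (-2 + 6 t, 5 + -10 t) and CD as C + s(D − C) = (-3 + 2 s, 2 + 2 s). Solve the linear system for (t, s). Determinant = -32 ≠ 0, so a unique intersection of the containing lines exists. Solution: t = 1/8, s = 7/8 — both in [0, 1], so the segments cross. Intersection point: (-5/4, 15/4).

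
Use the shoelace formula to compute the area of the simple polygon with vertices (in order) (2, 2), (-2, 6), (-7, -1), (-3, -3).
Area = 39

Shoelace formula: Area = (1/2) |Σ_i (x_i · y_{i+1} − x_{i+1} · y_i)| (indices mod n). Compute each cross term:
  (2)(6) − (-2)(2) = 16
  (-2)(-1) − (-7)(6) = 44
  (-7)(-3) − (-3)(-1) = 18
  (-3)(2) − (2)(-3) = 0
Sum = 78, so (signed) Area = 78/2 = 39, |Area| = 39.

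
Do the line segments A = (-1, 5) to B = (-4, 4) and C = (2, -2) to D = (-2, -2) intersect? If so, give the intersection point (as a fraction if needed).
No (intersection of containing lines falls outside at least one segment)

Parametrize and solve: t = 7, s = 6. At least one of these is outside [0, 1], so the segments do not intersect.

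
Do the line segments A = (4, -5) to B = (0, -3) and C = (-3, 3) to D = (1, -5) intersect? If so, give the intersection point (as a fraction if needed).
Yes; intersection at (0, -3) (t = 1 on AB, s = 3/4 on CD)

Parametrize AB as A + t(B − A) = (4 + -4 t, -5 + 2 t) and CD as C + s(D − C) = (-3 + 4 s, 3 + -8 s). Solve the linear system for (t, s). Determinant = -24 ≠ 0, so a unique intersection of the containing lines exists. Solution: t = 1, s = 3/4 — both in [0, 1], so the segments cross. Intersection point: (0, -3).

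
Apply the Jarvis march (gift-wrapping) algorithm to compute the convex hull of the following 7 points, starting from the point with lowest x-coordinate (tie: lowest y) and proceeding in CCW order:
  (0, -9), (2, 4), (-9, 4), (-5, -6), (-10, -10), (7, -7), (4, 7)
Hull (CCW) = [(-10, -10), (0, -9), (7, -7), (4, 7), (-9, 4)]

Jarvis march: at each step, from the current hull vertex p, select the next vertex q as the point such that every other point lies strictly to the left of (or on) the directed line p → q. (Equivalently: for every other point r, the cross product (q − p) × (r − p) ≥ 0.)
Starting point (lowest x, tie lowest y): (-10, -10). Wrap until returning to start. Resulting hull: (-10, -10), (0, -9), (7, -7), (4, 7), (-9, 4).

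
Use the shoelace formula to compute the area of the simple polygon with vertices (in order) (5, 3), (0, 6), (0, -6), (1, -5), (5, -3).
Area = 44

Shoelace formula: Area = (1/2) |Σ_i (x_i · y_{i+1} − x_{i+1} · y_i)| (indices mod n). Compute each cross term:
  (5)(6) − (0)(3) = 30
  (0)(-6) − (0)(6) = 0
  (0)(-5) − (1)(-6) = 6
  (1)(-3) − (5)(-5) = 22
  (5)(3) − (5)(-3) = 30
Sum = 88, so (signed) Area = 88/2 = 44, |Area| = 44.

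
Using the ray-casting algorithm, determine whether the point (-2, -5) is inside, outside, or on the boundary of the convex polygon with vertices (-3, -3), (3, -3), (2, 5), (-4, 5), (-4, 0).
The point (-2, -5) lies strictly outside the polygon

Cast a horizontal ray to the right from the query point and count how many polygon edges it crosses (each edge strictly once or zero times, handled with the usual half-open convention). 
Parity of crossings → even ⇒ outside.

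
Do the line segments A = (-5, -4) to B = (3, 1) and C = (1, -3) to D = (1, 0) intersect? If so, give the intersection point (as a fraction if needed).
Yes; intersection at (1, -1/4) (t = 3/4 on AB, s = 11/12 on CD)

Parametrize AB as A + t(B − A) = (-5 + 8 t, -4 + 5 t) and CD as C + s(D − C) = (1 + 0 s, -3 + 3 s). Solve the linear system for (t, s). Determinant = -24 ≠ 0, so a unique intersection of the containing lines exists. Solution: t = 3/4, s = 11/12 — both in [0, 1], so the segments cross. Intersection point: (1, -1/4).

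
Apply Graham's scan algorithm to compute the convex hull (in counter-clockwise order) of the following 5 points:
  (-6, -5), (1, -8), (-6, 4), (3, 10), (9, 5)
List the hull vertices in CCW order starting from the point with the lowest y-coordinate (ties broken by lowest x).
Hull (CCW) = [(1, -8), (9, 5), (3, 10), (-6, 4), (-6, -5)]

Graham scan procedure:
  1. Find the pivot p₀ = point with lowest y (tie → lowest x): (1, -8).
  2. Sort the remaining points by polar angle around p₀.
  3. Walk through sorted points, maintaining a stack; pop the top while the last three entries make a non-left turn (cross product ≤ 0).
  4. Final stack is the convex hull in CCW order: (1, -8), (9, 5), (3, 10), (-6, 4), (-6, -5).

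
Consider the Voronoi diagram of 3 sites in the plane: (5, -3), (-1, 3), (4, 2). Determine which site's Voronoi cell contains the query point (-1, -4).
Nearest site = (5, -3)

The Voronoi cell of site s contains exactly those query points closer to s than to any other site. Compute squared distances from q = (-1, -4) to each site:
  (5 − -1)² + (-3 − -4)² = 37
  (-1 − -1)² + (3 − -4)² = 49
  (4 − -1)² + (2 − -4)² = 61
Minimum is attained by (5, -3), so q lies in its Voronoi cell.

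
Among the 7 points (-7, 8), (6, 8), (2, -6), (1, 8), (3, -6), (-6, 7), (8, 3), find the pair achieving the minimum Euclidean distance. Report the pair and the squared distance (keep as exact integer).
Pair = ((2, -6), (3, -6)); squared distance = 1

Compute all C(7, 2) = 21 pairwise squared distances (x_i − x_j)² + (y_i − y_j)². The minimum is 1, attained by the pair ((2, -6), (3, -6)).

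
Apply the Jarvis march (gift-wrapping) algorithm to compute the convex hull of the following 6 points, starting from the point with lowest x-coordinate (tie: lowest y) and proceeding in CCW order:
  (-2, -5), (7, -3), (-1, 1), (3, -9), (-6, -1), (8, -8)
Hull (CCW) = [(-6, -1), (-2, -5), (3, -9), (8, -8), (7, -3), (-1, 1)]

Jarvis march: at each step, from the current hull vertex p, select the next vertex q as the point such that every other point lies strictly to the left of (or on) the directed line p → q. (Equivalently: for every other point r, the cross product (q − p) × (r − p) ≥ 0.)
Starting point (lowest x, tie lowest y): (-6, -1). Wrap until returning to start. Resulting hull: (-6, -1), (-2, -5), (3, -9), (8, -8), (7, -3), (-1, 1).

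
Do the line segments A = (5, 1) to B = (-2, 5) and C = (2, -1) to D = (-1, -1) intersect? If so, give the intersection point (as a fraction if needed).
No (intersection of containing lines falls outside at least one segment)

Parametrize and solve: t = -1/2, s = -13/6. At least one of these is outside [0, 1], so the segments do not intersect.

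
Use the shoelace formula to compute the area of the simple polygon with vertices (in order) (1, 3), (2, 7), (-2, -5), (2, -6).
Area = 39/2

Shoelace formula: Area = (1/2) |Σ_i (x_i · y_{i+1} − x_{i+1} · y_i)| (indices mod n). Compute each cross term:
  (1)(7) − (2)(3) = 1
  (2)(-5) − (-2)(7) = 4
  (-2)(-6) − (2)(-5) = 22
  (2)(3) − (1)(-6) = 12
Sum = 39, so (signed) Area = 39/2 = 39/2, |Area| = 39/2.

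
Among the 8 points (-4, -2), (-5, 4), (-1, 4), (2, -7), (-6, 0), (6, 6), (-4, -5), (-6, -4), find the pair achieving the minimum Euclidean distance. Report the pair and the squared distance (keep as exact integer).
Pair = ((-4, -5), (-6, -4)); squared distance = 5

Compute all C(8, 2) = 28 pairwise squared distances (x_i − x_j)² + (y_i − y_j)². The minimum is 5, attained by the pair ((-4, -5), (-6, -4)).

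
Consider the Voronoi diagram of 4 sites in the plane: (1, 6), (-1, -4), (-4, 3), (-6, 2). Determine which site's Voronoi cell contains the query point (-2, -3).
Nearest site = (-1, -4)

The Voronoi cell of site s contains exactly those query points closer to s than to any other site. Compute squared distances from q = (-2, -3) to each site:
  (-1 − -2)² + (-4 − -3)² = 2
  (-4 − -2)² + (3 − -3)² = 40
  (-6 − -2)² + (2 − -3)² = 41
  (1 − -2)² + (6 − -3)² = 90
Minimum is attained by (-1, -4), so q lies in its Voronoi cell.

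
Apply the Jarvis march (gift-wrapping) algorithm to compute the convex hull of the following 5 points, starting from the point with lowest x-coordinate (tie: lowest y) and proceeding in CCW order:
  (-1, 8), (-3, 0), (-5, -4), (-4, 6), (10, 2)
Hull (CCW) = [(-5, -4), (10, 2), (-1, 8), (-4, 6)]

Jarvis march: at each step, from the current hull vertex p, select the next vertex q as the point such that every other point lies strictly to the left of (or on) the directed line p → q. (Equivalently: for every other point r, the cross product (q − p) × (r − p) ≥ 0.)
Starting point (lowest x, tie lowest y): (-5, -4). Wrap until returning to start. Resulting hull: (-5, -4), (10, 2), (-1, 8), (-4, 6).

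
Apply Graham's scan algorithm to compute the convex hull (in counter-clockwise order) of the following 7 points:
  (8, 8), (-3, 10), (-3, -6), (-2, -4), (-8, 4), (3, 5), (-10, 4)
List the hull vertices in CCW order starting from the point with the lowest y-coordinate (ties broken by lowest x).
Hull (CCW) = [(-3, -6), (8, 8), (-3, 10), (-10, 4)]

Graham scan procedure:
  1. Find the pivot p₀ = point with lowest y (tie → lowest x): (-3, -6).
  2. Sort the remaining points by polar angle around p₀.
  3. Walk through sorted points, maintaining a stack; pop the top while the last three entries make a non-left turn (cross product ≤ 0).
  4. Final stack is the convex hull in CCW order: (-3, -6), (8, 8), (-3, 10), (-10, 4).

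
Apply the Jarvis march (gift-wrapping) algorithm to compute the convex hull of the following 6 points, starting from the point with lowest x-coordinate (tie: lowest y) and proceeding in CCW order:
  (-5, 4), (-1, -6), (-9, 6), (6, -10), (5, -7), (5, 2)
Hull (CCW) = [(-9, 6), (-1, -6), (6, -10), (5, 2)]

Jarvis march: at each step, from the current hull vertex p, select the next vertex q as the point such that every other point lies strictly to the left of (or on) the directed line p → q. (Equivalently: for every other point r, the cross product (q − p) × (r − p) ≥ 0.)
Starting point (lowest x, tie lowest y): (-9, 6). Wrap until returning to start. Resulting hull: (-9, 6), (-1, -6), (6, -10), (5, 2).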